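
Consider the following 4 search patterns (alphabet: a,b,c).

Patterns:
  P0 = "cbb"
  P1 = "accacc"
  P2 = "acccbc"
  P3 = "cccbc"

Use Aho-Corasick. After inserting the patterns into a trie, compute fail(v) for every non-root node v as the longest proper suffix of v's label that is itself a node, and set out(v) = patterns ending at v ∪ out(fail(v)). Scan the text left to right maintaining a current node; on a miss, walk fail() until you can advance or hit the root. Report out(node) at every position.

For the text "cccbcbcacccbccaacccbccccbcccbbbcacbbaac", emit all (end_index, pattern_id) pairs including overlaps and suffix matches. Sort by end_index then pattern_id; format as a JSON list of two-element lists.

Build automaton:
Trie nodes:
  n0 'ε': a→4 c→1
  n1 'c': b→2 c→13
  n2 'cb': b→3
  n3 'cbb': ·  [P0 ends]
  n4 'a': c→5
  n5 'ac': c→6
  n6 'acc': a→7 c→10
  n7 'acca': c→8
  n8 'accac': c→9
  n9 'accacc': ·  [P1 ends]
  n10 'accc': b→11
  n11 'acccb': c→12
  n12 'acccbc': ·  [P2 ends]
  n13 'cc': c→14
  n14 'ccc': b→15
  n15 'cccb': c→16
  n16 'cccbc': ·  [P3 ends]

Failure links (BFS by depth):
  n1('c'): parent n0 fail=0; on 'c' 0 → fail=0;  out ∅∪∅=∅
  n4('a'): parent n0 fail=0; on 'a' 0 → fail=0;  out ∅∪∅=∅
  n2('cb'): parent n1 fail=0; on 'b' 0 → fail=0;  out ∅∪∅=∅
  n5('ac'): parent n4 fail=0; on 'c' 0 → fail=1;  out ∅∪∅=∅
  n13('cc'): parent n1 fail=0; on 'c' 0 → fail=1;  out ∅∪∅=∅
  n3('cbb'): parent n2 fail=0; on 'b' 0 → fail=0;  out {0}∪∅={0}
  n6('acc'): parent n5 fail=1; on 'c' 1 → fail=13;  out ∅∪∅=∅
  n14('ccc'): parent n13 fail=1; on 'c' 1 → fail=13;  out ∅∪∅=∅
  n7('acca'): parent n6 fail=13; on 'a' 13→1→0 → fail=4;  out ∅∪∅=∅
  n10('accc'): parent n6 fail=13; on 'c' 13 → fail=14;  out ∅∪∅=∅
  n15('cccb'): parent n14 fail=13; on 'b' 13→1 → fail=2;  out ∅∪∅=∅
  n8('accac'): parent n7 fail=4; on 'c' 4 → fail=5;  out ∅∪∅=∅
  n11('acccb'): parent n10 fail=14; on 'b' 14 → fail=15;  out ∅∪∅=∅
  n16('cccbc'): parent n15 fail=2; on 'c' 2→0 → fail=1;  out {3}∪∅={3}
  n9('accacc'): parent n8 fail=5; on 'c' 5 → fail=6;  out {1}∪∅={1}
  n12('acccbc'): parent n11 fail=15; on 'c' 15 → fail=16;  out {2}∪{3}={2,3}

Run:
i=0 'c': node 0→1
i=1 'c': node 1→13
i=2 'c': node 13→14
i=3 'b': node 14→15
i=4 'c': node 15→16  → match P3@[0:4]
i=5 'b': node 16→2 (fail-walked)
i=6 'c': node 2→1 (fail-walked)
i=7 'a': node 1→4 (fail-walked)
i=8 'c': node 4→5
i=9 'c': node 5→6
i=10 'c': node 6→10
i=11 'b': node 10→11
i=12 'c': node 11→12  → match P2@[7:12],P3@[8:12]
i=13 'c': node 12→13 (fail-walked)
i=14 'a': node 13→4 (fail-walked)
i=15 'a': node 4→4 (fail-walked)
i=16 'c': node 4→5
i=17 'c': node 5→6
i=18 'c': node 6→10
i=19 'b': node 10→11
i=20 'c': node 11→12  → match P2@[15:20],P3@[16:20]
i=21 'c': node 12→13 (fail-walked)
i=22 'c': node 13→14
i=23 'c': node 14→14 (fail-walked)
i=24 'b': node 14→15
i=25 'c': node 15→16  → match P3@[21:25]
i=26 'c': node 16→13 (fail-walked)
i=27 'c': node 13→14
i=28 'b': node 14→15
i=29 'b': node 15→3 (fail-walked)  → match P0@[27:29]
i=30 'b': node 3→0 (fail-walked)
i=31 'c': node 0→1
i=32 'a': node 1→4 (fail-walked)
i=33 'c': node 4→5
i=34 'b': node 5→2 (fail-walked)
i=35 'b': node 2→3  → match P0@[33:35]
i=36 'a': node 3→4 (fail-walked)
i=37 'a': node 4→4 (fail-walked)
i=38 'c': node 4→5

Matches: [[4,3],[12,2],[12,3],[20,2],[20,3],[25,3],[29,0],[35,0]]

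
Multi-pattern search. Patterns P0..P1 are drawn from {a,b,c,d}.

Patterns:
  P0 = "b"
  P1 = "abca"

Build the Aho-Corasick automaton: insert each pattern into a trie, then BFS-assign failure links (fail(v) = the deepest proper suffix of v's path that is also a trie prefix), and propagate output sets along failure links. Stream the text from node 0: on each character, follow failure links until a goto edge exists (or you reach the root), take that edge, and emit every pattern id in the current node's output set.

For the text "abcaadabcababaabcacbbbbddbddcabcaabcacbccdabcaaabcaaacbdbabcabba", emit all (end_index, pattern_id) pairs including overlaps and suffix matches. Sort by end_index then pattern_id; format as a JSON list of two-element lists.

Build:
Trie nodes:
  n0 'ε': a→2 b→1
  n1 'b': ·  [P0 ends]
  n2 'a': b→3
  n3 'ab': c→4
  n4 'abc': a→5
  n5 'abca': ·  [P1 ends]

Failure links (BFS by depth):
  fail(1) 'b': from fail(0)=0 chase 'b': 0 ⇒ 0;  out={0}∪out(0)={0}
  fail(2) 'a': from fail(0)=0 chase 'a': 0 ⇒ 0;  out=∅∪out(0)=∅
  fail(3) 'ab': from fail(2)=0 chase 'b': 0 ⇒ 1;  out=∅∪out(1)={0}
  fail(4) 'abc': from fail(3)=1 chase 'c': 1→0 ⇒ 0;  out=∅∪out(0)=∅
  fail(5) 'abca': from fail(4)=0 chase 'a': 0 ⇒ 2;  out={1}∪out(2)={1}

Text stream:
i=0 'a': node 0→2
i=1 'b': node 2→3  ** P0@[1:1]
i=2 'c': node 3→4
i=3 'a': node 4→5  ** P1@[0:3]
i=4 'a': node 5→2 (fail-walked)
i=5 'd': node 2→0 (fail-walked)
i=6 'a': node 0→2
i=7 'b': node 2→3  ** P0@[7:7]
i=8 'c': node 3→4
i=9 'a': node 4→5  ** P1@[6:9]
i=10 'b': node 5→3 (fail-walked)  ** P0@[10:10]
i=11 'a': node 3→2 (fail-walked)
i=12 'b': node 2→3  ** P0@[12:12]
i=13 'a': node 3→2 (fail-walked)
i=14 'a': node 2→2 (fail-walked)
i=15 'b': node 2→3  ** P0@[15:15]
i=16 'c': node 3→4
i=17 'a': node 4→5  ** P1@[14:17]
i=18 'c': node 5→0 (fail-walked)
i=19 'b': node 0→1  ** P0@[19:19]
i=20 'b': node 1→1 (fail-walked)  ** P0@[20:20]
i=21 'b': node 1→1 (fail-walked)  ** P0@[21:21]
i=22 'b': node 1→1 (fail-walked)  ** P0@[22:22]
i=23 'd': node 1→0 (fail-walked)
i=24 'd': node 0→0
i=25 'b': node 0→1  ** P0@[25:25]
i=26 'd': node 1→0 (fail-walked)
i=27 'd': node 0→0
i=28 'c': node 0→0
i=29 'a': node 0→2
i=30 'b': node 2→3  ** P0@[30:30]
i=31 'c': node 3→4
i=32 'a': node 4→5  ** P1@[29:32]
i=33 'a': node 5→2 (fail-walked)
i=34 'b': node 2→3  ** P0@[34:34]
i=35 'c': node 3→4
i=36 'a': node 4→5  ** P1@[33:36]
i=37 'c': node 5→0 (fail-walked)
i=38 'b': node 0→1  ** P0@[38:38]
i=39 'c': node 1→0 (fail-walked)
i=40 'c': node 0→0
i=41 'd': node 0→0
i=42 'a': node 0→2
i=43 'b': node 2→3  ** P0@[43:43]
i=44 'c': node 3→4
i=45 'a': node 4→5  ** P1@[42:45]
i=46 'a': node 5→2 (fail-walked)
i=47 'a': node 2→2 (fail-walked)
i=48 'b': node 2→3  ** P0@[48:48]
i=49 'c': node 3→4
i=50 'a': node 4→5  ** P1@[47:50]
i=51 'a': node 5→2 (fail-walked)
i=52 'a': node 2→2 (fail-walked)
i=53 'c': node 2→0 (fail-walked)
i=54 'b': node 0→1  ** P0@[54:54]
i=55 'd': node 1→0 (fail-walked)
i=56 'b': node 0→1  ** P0@[56:56]
i=57 'a': node 1→2 (fail-walked)
i=58 'b': node 2→3  ** P0@[58:58]
i=59 'c': node 3→4
i=60 'a': node 4→5  ** P1@[57:60]
i=61 'b': node 5→3 (fail-walked)  ** P0@[61:61]
i=62 'b': node 3→1 (fail-walked)  ** P0@[62:62]
i=63 'a': node 1→2 (fail-walked)

All matches (sorted): [[1,0],[3,1],[7,0],[9,1],[10,0],[12,0],[15,0],[17,1],[19,0],[20,0],[21,0],[22,0],[25,0],[30,0],[32,1],[34,0],[36,1],[38,0],[43,0],[45,1],[48,0],[50,1],[54,0],[56,0],[58,0],[60,1],[61,0],[62,0]]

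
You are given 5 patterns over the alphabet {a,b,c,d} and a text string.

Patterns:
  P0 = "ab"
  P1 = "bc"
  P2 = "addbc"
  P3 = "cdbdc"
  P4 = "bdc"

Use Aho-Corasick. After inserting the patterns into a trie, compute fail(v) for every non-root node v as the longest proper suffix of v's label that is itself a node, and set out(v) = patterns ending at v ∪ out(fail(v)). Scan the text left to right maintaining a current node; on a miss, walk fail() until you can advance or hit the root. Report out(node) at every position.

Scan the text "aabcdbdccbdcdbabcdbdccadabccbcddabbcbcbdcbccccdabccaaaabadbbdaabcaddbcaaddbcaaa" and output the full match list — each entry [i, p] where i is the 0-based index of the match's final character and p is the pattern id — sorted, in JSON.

Build:
Trie (insert patterns):
  n0 'ε': a→1 b→3 c→9
  n1 'a': b→2 d→5
  n2 'ab': ·  [P0 ends]
  n3 'b': c→4 d→14
  n4 'bc': ·  [P1 ends]
  n5 'ad': d→6
  n6 'add': b→7
  n7 'addb': c→8
  n8 'addbc': ·  [P2 ends]
  n9 'c': d→10
  n10 'cd': b→11
  n11 'cdb': d→12
  n12 'cdbd': c→13
  n13 'cdbdc': ·  [P3 ends]
  n14 'bd': c→15
  n15 'bdc': ·  [P4 ends]

BFS fail/out derivation:
  n1('a'): parent n0 fail=0; on 'a' 0 → fail=0;  out ∅∪∅=∅
  n3('b'): parent n0 fail=0; on 'b' 0 → fail=0;  out ∅∪∅=∅
  n9('c'): parent n0 fail=0; on 'c' 0 → fail=0;  out ∅∪∅=∅
  n2('ab'): parent n1 fail=0; on 'b' 0 → fail=3;  out {0}∪∅={0}
  n4('bc'): parent n3 fail=0; on 'c' 0 → fail=9;  out {1}∪∅={1}
  n5('ad'): parent n1 fail=0; on 'd' 0 → fail=0;  out ∅∪∅=∅
  n10('cd'): parent n9 fail=0; on 'd' 0 → fail=0;  out ∅∪∅=∅
  n14('bd'): parent n3 fail=0; on 'd' 0 → fail=0;  out ∅∪∅=∅
  n6('add'): parent n5 fail=0; on 'd' 0 → fail=0;  out ∅∪∅=∅
  n11('cdb'): parent n10 fail=0; on 'b' 0 → fail=3;  out ∅∪∅=∅
  n15('bdc'): parent n14 fail=0; on 'c' 0 → fail=9;  out {4}∪∅={4}
  n7('addb'): parent n6 fail=0; on 'b' 0 → fail=3;  out ∅∪∅=∅
  n12('cdbd'): parent n11 fail=3; on 'd' 3 → fail=14;  out ∅∪∅=∅
  n8('addbc'): parent n7 fail=3; on 'c' 3 → fail=4;  out {2}∪{1}={1,2}
  n13('cdbdc'): parent n12 fail=14; on 'c' 14 → fail=15;  out {3}∪{4}={3,4}

Run:
[0] read 'a'  n0⇒n1
[1] read 'a'  n1⇒n1 (fail-walked)
[2] read 'b'  n1⇒n2  emit P0@[1:2]
[3] read 'c'  n2⇒n4 (fail-walked)  emit P1@[2:3]
[4] read 'd'  n4⇒n10 (fail-walked)
[5] read 'b'  n10⇒n11
[6] read 'd'  n11⇒n12
[7] read 'c'  n12⇒n13  emit P3@[3:7],P4@[5:7]
[8] read 'c'  n13⇒n9 (fail-walked)
[9] read 'b'  n9⇒n3 (fail-walked)
[10] read 'd'  n3⇒n14
[11] read 'c'  n14⇒n15  emit P4@[9:11]
[12] read 'd'  n15⇒n10 (fail-walked)
[13] read 'b'  n10⇒n11
[14] read 'a'  n11⇒n1 (fail-walked)
[15] read 'b'  n1⇒n2  emit P0@[14:15]
[16] read 'c'  n2⇒n4 (fail-walked)  emit P1@[15:16]
[17] read 'd'  n4⇒n10 (fail-walked)
[18] read 'b'  n10⇒n11
[19] read 'd'  n11⇒n12
[20] read 'c'  n12⇒n13  emit P3@[16:20],P4@[18:20]
[21] read 'c'  n13⇒n9 (fail-walked)
[22] read 'a'  n9⇒n1 (fail-walked)
[23] read 'd'  n1⇒n5
[24] read 'a'  n5⇒n1 (fail-walked)
[25] read 'b'  n1⇒n2  emit P0@[24:25]
[26] read 'c'  n2⇒n4 (fail-walked)  emit P1@[25:26]
[27] read 'c'  n4⇒n9 (fail-walked)
[28] read 'b'  n9⇒n3 (fail-walked)
[29] read 'c'  n3⇒n4  emit P1@[28:29]
[30] read 'd'  n4⇒n10 (fail-walked)
[31] read 'd'  n10⇒n0 (fail-walked)
[32] read 'a'  n0⇒n1
[33] read 'b'  n1⇒n2  emit P0@[32:33]
[34] read 'b'  n2⇒n3 (fail-walked)
[35] read 'c'  n3⇒n4  emit P1@[34:35]
[36] read 'b'  n4⇒n3 (fail-walked)
[37] read 'c'  n3⇒n4  emit P1@[36:37]
[38] read 'b'  n4⇒n3 (fail-walked)
[39] read 'd'  n3⇒n14
[40] read 'c'  n14⇒n15  emit P4@[38:40]
[41] read 'b'  n15⇒n3 (fail-walked)
[42] read 'c'  n3⇒n4  emit P1@[41:42]
[43] read 'c'  n4⇒n9 (fail-walked)
[44] read 'c'  n9⇒n9 (fail-walked)
[45] read 'c'  n9⇒n9 (fail-walked)
[46] read 'd'  n9⇒n10
[47] read 'a'  n10⇒n1 (fail-walked)
[48] read 'b'  n1⇒n2  emit P0@[47:48]
[49] read 'c'  n2⇒n4 (fail-walked)  emit P1@[48:49]
[50] read 'c'  n4⇒n9 (fail-walked)
[51] read 'a'  n9⇒n1 (fail-walked)
[52] read 'a'  n1⇒n1 (fail-walked)
[53] read 'a'  n1⇒n1 (fail-walked)
[54] read 'a'  n1⇒n1 (fail-walked)
[55] read 'b'  n1⇒n2  emit P0@[54:55]
[56] read 'a'  n2⇒n1 (fail-walked)
[57] read 'd'  n1⇒n5
[58] read 'b'  n5⇒n3 (fail-walked)
[59] read 'b'  n3⇒n3 (fail-walked)
[60] read 'd'  n3⇒n14
[61] read 'a'  n14⇒n1 (fail-walked)
[62] read 'a'  n1⇒n1 (fail-walked)
[63] read 'b'  n1⇒n2  emit P0@[62:63]
[64] read 'c'  n2⇒n4 (fail-walked)  emit P1@[63:64]
[65] read 'a'  n4⇒n1 (fail-walked)
[66] read 'd'  n1⇒n5
[67] read 'd'  n5⇒n6
[68] read 'b'  n6⇒n7
[69] read 'c'  n7⇒n8  emit P1@[68:69],P2@[65:69]
[70] read 'a'  n8⇒n1 (fail-walked)
[71] read 'a'  n1⇒n1 (fail-walked)
[72] read 'd'  n1⇒n5
[73] read 'd'  n5⇒n6
[74] read 'b'  n6⇒n7
[75] read 'c'  n7⇒n8  emit P1@[74:75],P2@[71:75]
[76] read 'a'  n8⇒n1 (fail-walked)
[77] read 'a'  n1⇒n1 (fail-walked)
[78] read 'a'  n1⇒n1 (fail-walked)

Result: [[2,0],[3,1],[7,3],[7,4],[11,4],[15,0],[16,1],[20,3],[20,4],[25,0],[26,1],[29,1],[33,0],[35,1],[37,1],[40,4],[42,1],[48,0],[49,1],[55,0],[63,0],[64,1],[69,1],[69,2],[75,1],[75,2]]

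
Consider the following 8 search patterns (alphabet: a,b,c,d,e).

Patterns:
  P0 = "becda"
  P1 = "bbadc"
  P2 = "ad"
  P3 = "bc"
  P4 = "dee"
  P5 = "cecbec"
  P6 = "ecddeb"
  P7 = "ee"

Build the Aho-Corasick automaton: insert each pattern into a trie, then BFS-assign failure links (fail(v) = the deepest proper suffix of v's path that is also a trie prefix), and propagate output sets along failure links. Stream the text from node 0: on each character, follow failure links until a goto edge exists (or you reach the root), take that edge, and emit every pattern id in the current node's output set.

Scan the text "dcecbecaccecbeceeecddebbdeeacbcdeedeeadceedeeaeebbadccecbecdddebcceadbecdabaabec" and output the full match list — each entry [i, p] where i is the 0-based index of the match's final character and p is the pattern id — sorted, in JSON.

Build automaton:
Trie (insert patterns):
  n0 'ε': a→10 b→1 c→16 d→13 e→22
  n1 'b': b→6 c→12 e→2
  n2 'be': c→3
  n3 'bec': d→4
  n4 'becd': a→5
  n5 'becda': ·  [P0 ends]
  n6 'bb': a→7
  n7 'bba': d→8
  n8 'bbad': c→9
  n9 'bbadc': ·  [P1 ends]
  n10 'a': d→11
  n11 'ad': ·  [P2 ends]
  n12 'bc': ·  [P3 ends]
  n13 'd': e→14
  n14 'de': e→15
  n15 'dee': ·  [P4 ends]
  n16 'c': e→17
  n17 'ce': c→18
  n18 'cec': b→19
  n19 'cecb': e→20
  n20 'cecbe': c→21
  n21 'cecbec': ·  [P5 ends]
  n22 'e': c→23 e→28
  n23 'ec': d→24
  n24 'ecd': d→25
  n25 'ecdd': e→26
  n26 'ecdde': b→27
  n27 'ecddeb': ·  [P6 ends]
  n28 'ee': ·  [P7 ends]

Failure links (BFS by depth):
  n1('b'): parent n0 fail=0; on 'b' 0 → fail=0;  out ∅∪∅=∅
  n10('a'): parent n0 fail=0; on 'a' 0 → fail=0;  out ∅∪∅=∅
  n13('d'): parent n0 fail=0; on 'd' 0 → fail=0;  out ∅∪∅=∅
  n16('c'): parent n0 fail=0; on 'c' 0 → fail=0;  out ∅∪∅=∅
  n22('e'): parent n0 fail=0; on 'e' 0 → fail=0;  out ∅∪∅=∅
  n2('be'): parent n1 fail=0; on 'e' 0 → fail=22;  out ∅∪∅=∅
  n6('bb'): parent n1 fail=0; on 'b' 0 → fail=1;  out ∅∪∅=∅
  n11('ad'): parent n10 fail=0; on 'd' 0 → fail=13;  out {2}∪∅={2}
  n12('bc'): parent n1 fail=0; on 'c' 0 → fail=16;  out {3}∪∅={3}
  n14('de'): parent n13 fail=0; on 'e' 0 → fail=22;  out ∅∪∅=∅
  n17('ce'): parent n16 fail=0; on 'e' 0 → fail=22;  out ∅∪∅=∅
  n23('ec'): parent n22 fail=0; on 'c' 0 → fail=16;  out ∅∪∅=∅
  n28('ee'): parent n22 fail=0; on 'e' 0 → fail=22;  out {7}∪∅={7}
  n3('bec'): parent n2 fail=22; on 'c' 22 → fail=23;  out ∅∪∅=∅
  n7('bba'): parent n6 fail=1; on 'a' 1→0 → fail=10;  out ∅∪∅=∅
  n15('dee'): parent n14 fail=22; on 'e' 22 → fail=28;  out {4}∪{7}={4,7}
  n18('cec'): parent n17 fail=22; on 'c' 22 → fail=23;  out ∅∪∅=∅
  n24('ecd'): parent n23 fail=16; on 'd' 16→0 → fail=13;  out ∅∪∅=∅
  n4('becd'): parent n3 fail=23; on 'd' 23 → fail=24;  out ∅∪∅=∅
  n8('bbad'): parent n7 fail=10; on 'd' 10 → fail=11;  out ∅∪{2}={2}
  n19('cecb'): parent n18 fail=23; on 'b' 23→16→0 → fail=1;  out ∅∪∅=∅
  n25('ecdd'): parent n24 fail=13; on 'd' 13→0 → fail=13;  out ∅∪∅=∅
  n5('becda'): parent n4 fail=24; on 'a' 24→13→0 → fail=10;  out {0}∪∅={0}
  n9('bbadc'): parent n8 fail=11; on 'c' 11→13→0 → fail=16;  out {1}∪∅={1}
  n20('cecbe'): parent n19 fail=1; on 'e' 1 → fail=2;  out ∅∪∅=∅
  n26('ecdde'): parent n25 fail=13; on 'e' 13 → fail=14;  out ∅∪∅=∅
  n21('cecbec'): parent n20 fail=2; on 'c' 2 → fail=3;  out {5}∪∅={5}
  n27('ecddeb'): parent n26 fail=14; on 'b' 14→22→0 → fail=1;  out {6}∪∅={6}

Text stream:
pos 0 'd': at 13
pos 1 'c': at 16 (via fail)
pos 2 'e': at 17
pos 3 'c': at 18
pos 4 'b': at 19
pos 5 'e': at 20
pos 6 'c': at 21  ** P5@[1:6]
pos 7 'a': at 10 (via fail)
pos 8 'c': at 16 (via fail)
pos 9 'c': at 16 (via fail)
pos 10 'e': at 17
pos 11 'c': at 18
pos 12 'b': at 19
pos 13 'e': at 20
pos 14 'c': at 21  ** P5@[9:14]
pos 15 'e': at 17 (via fail)
pos 16 'e': at 28 (via fail)  ** P7@[15:16]
pos 17 'e': at 28 (via fail)  ** P7@[16:17]
pos 18 'c': at 23 (via fail)
pos 19 'd': at 24
pos 20 'd': at 25
pos 21 'e': at 26
pos 22 'b': at 27  ** P6@[17:22]
pos 23 'b': at 6 (via fail)
pos 24 'd': at 13 (via fail)
pos 25 'e': at 14
pos 26 'e': at 15  ** P4@[24:26],P7@[25:26]
pos 27 'a': at 10 (via fail)
pos 28 'c': at 16 (via fail)
pos 29 'b': at 1 (via fail)
pos 30 'c': at 12  ** P3@[29:30]
pos 31 'd': at 13 (via fail)
pos 32 'e': at 14
pos 33 'e': at 15  ** P4@[31:33],P7@[32:33]
pos 34 'd': at 13 (via fail)
pos 35 'e': at 14
pos 36 'e': at 15  ** P4@[34:36],P7@[35:36]
pos 37 'a': at 10 (via fail)
pos 38 'd': at 11  ** P2@[37:38]
pos 39 'c': at 16 (via fail)
pos 40 'e': at 17
pos 41 'e': at 28 (via fail)  ** P7@[40:41]
pos 42 'd': at 13 (via fail)
pos 43 'e': at 14
pos 44 'e': at 15  ** P4@[42:44],P7@[43:44]
pos 45 'a': at 10 (via fail)
pos 46 'e': at 22 (via fail)
pos 47 'e': at 28  ** P7@[46:47]
pos 48 'b': at 1 (via fail)
pos 49 'b': at 6
pos 50 'a': at 7
pos 51 'd': at 8  ** P2@[50:51]
pos 52 'c': at 9  ** P1@[48:52]
pos 53 'c': at 16 (via fail)
pos 54 'e': at 17
pos 55 'c': at 18
pos 56 'b': at 19
pos 57 'e': at 20
pos 58 'c': at 21  ** P5@[53:58]
pos 59 'd': at 4 (via fail)
pos 60 'd': at 25 (via fail)
pos 61 'd': at 13 (via fail)
pos 62 'e': at 14
pos 63 'b': at 1 (via fail)
pos 64 'c': at 12  ** P3@[63:64]
pos 65 'c': at 16 (via fail)
pos 66 'e': at 17
pos 67 'a': at 10 (via fail)
pos 68 'd': at 11  ** P2@[67:68]
pos 69 'b': at 1 (via fail)
pos 70 'e': at 2
pos 71 'c': at 3
pos 72 'd': at 4
pos 73 'a': at 5  ** P0@[69:73]
pos 74 'b': at 1 (via fail)
pos 75 'a': at 10 (via fail)
pos 76 'a': at 10 (via fail)
pos 77 'b': at 1 (via fail)
pos 78 'e': at 2
pos 79 'c': at 3

All matches (sorted): [[6,5],[14,5],[16,7],[17,7],[22,6],[26,4],[26,7],[30,3],[33,4],[33,7],[36,4],[36,7],[38,2],[41,7],[44,4],[44,7],[47,7],[51,2],[52,1],[58,5],[64,3],[68,2],[73,0]]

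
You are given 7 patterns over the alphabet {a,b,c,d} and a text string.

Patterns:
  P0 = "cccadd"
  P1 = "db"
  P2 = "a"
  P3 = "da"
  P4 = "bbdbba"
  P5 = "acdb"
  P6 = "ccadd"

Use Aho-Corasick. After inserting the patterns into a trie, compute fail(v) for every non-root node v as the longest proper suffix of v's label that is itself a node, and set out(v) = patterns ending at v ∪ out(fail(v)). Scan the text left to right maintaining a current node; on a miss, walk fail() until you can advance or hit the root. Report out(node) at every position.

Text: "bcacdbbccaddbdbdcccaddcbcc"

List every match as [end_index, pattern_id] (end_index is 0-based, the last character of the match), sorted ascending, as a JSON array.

Build:
Trie nodes:
  0='ε' goto a→9 b→11 c→1 d→7
  1='c' goto c→2
  2='cc' goto a→20 c→3
  3='ccc' goto a→4
  4='ccca' goto d→5
  5='cccad' goto d→6
  6='cccadd' goto ·  ←P0
  7='d' goto a→10 b→8
  8='db' goto ·  ←P1
  9='a' goto c→17  ←P2
  10='da' goto ·  ←P3
  11='b' goto b→12
  12='bb' goto d→13
  13='bbd' goto b→14
  14='bbdb' goto b→15
  15='bbdbb' goto a→16
  16='bbdbba' goto ·  ←P4
  17='ac' goto d→18
  18='acd' goto b→19
  19='acdb' goto ·  ←P5
  20='cca' goto d→21
  21='ccad' goto d→22
  22='ccadd' goto ·  ←P6

Failure links (BFS by depth):
  n1('c'): parent n0 fail=0; on 'c' 0 → fail=0;  out ∅∪∅=∅
  n7('d'): parent n0 fail=0; on 'd' 0 → fail=0;  out ∅∪∅=∅
  n9('a'): parent n0 fail=0; on 'a' 0 → fail=0;  out {2}∪∅={2}
  n11('b'): parent n0 fail=0; on 'b' 0 → fail=0;  out ∅∪∅=∅
  n2('cc'): parent n1 fail=0; on 'c' 0 → fail=1;  out ∅∪∅=∅
  n8('db'): parent n7 fail=0; on 'b' 0 → fail=11;  out {1}∪∅={1}
  n10('da'): parent n7 fail=0; on 'a' 0 → fail=9;  out {3}∪{2}={2,3}
  n12('bb'): parent n11 fail=0; on 'b' 0 → fail=11;  out ∅∪∅=∅
  n17('ac'): parent n9 fail=0; on 'c' 0 → fail=1;  out ∅∪∅=∅
  n3('ccc'): parent n2 fail=1; on 'c' 1 → fail=2;  out ∅∪∅=∅
  n13('bbd'): parent n12 fail=11; on 'd' 11→0 → fail=7;  out ∅∪∅=∅
  n18('acd'): parent n17 fail=1; on 'd' 1→0 → fail=7;  out ∅∪∅=∅
  n20('cca'): parent n2 fail=1; on 'a' 1→0 → fail=9;  out ∅∪{2}={2}
  n4('ccca'): parent n3 fail=2; on 'a' 2 → fail=20;  out ∅∪{2}={2}
  n14('bbdb'): parent n13 fail=7; on 'b' 7 → fail=8;  out ∅∪{1}={1}
  n19('acdb'): parent n18 fail=7; on 'b' 7 → fail=8;  out {5}∪{1}={1,5}
  n21('ccad'): parent n20 fail=9; on 'd' 9→0 → fail=7;  out ∅∪∅=∅
  n5('cccad'): parent n4 fail=20; on 'd' 20 → fail=21;  out ∅∪∅=∅
  n15('bbdbb'): parent n14 fail=8; on 'b' 8→11 → fail=12;  out ∅∪∅=∅
  n22('ccadd'): parent n21 fail=7; on 'd' 7→0 → fail=7;  out {6}∪∅={6}
  n6('cccadd'): parent n5 fail=21; on 'd' 21 → fail=22;  out {0}∪{6}={0,6}
  n16('bbdbba'): parent n15 fail=12; on 'a' 12→11→0 → fail=9;  out {4}∪{2}={2,4}

Scan:
pos 0 'b': at 11
pos 1 'c': at 1 ·f
pos 2 'a': at 9 ·f  → match P2@[2:2]
pos 3 'c': at 17
pos 4 'd': at 18
pos 5 'b': at 19  → match P1@[4:5],P5@[2:5]
pos 6 'b': at 12 ·f
pos 7 'c': at 1 ·f
pos 8 'c': at 2
pos 9 'a': at 20  → match P2@[9:9]
pos 10 'd': at 21
pos 11 'd': at 22  → match P6@[7:11]
pos 12 'b': at 8 ·f  → match P1@[11:12]
pos 13 'd': at 7 ·f
pos 14 'b': at 8  → match P1@[13:14]
pos 15 'd': at 7 ·f
pos 16 'c': at 1 ·f
pos 17 'c': at 2
pos 18 'c': at 3
pos 19 'a': at 4  → match P2@[19:19]
pos 20 'd': at 5
pos 21 'd': at 6  → match P0@[16:21],P6@[17:21]
pos 22 'c': at 1 ·f
pos 23 'b': at 11 ·f
pos 24 'c': at 1 ·f
pos 25 'c': at 2

Result: [[2,2],[5,1],[5,5],[9,2],[11,6],[12,1],[14,1],[19,2],[21,0],[21,6]]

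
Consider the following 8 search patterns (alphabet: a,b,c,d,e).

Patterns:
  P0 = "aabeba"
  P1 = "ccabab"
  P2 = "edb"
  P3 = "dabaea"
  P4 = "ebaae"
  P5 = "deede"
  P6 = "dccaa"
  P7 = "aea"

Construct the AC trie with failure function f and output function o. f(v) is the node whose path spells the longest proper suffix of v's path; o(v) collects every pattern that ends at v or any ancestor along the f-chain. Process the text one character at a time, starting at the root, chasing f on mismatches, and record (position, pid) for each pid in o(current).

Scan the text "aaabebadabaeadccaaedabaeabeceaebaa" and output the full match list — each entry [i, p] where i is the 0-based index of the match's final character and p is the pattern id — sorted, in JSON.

Construct AC machine:
Trie nodes:
  0='ε' goto a→1 c→7 d→16 e→13
  1='a' goto a→2 e→34
  2='aa' goto b→3
  3='aab' goto e→4
  4='aabe' goto b→5
  5='aabeb' goto a→6
  6='aabeba' goto ·  [P0 ends]
  7='c' goto c→8
  8='cc' goto a→9
  9='cca' goto b→10
  10='ccab' goto a→11
  11='ccaba' goto b→12
  12='ccabab' goto ·  [P1 ends]
  13='e' goto b→22 d→14
  14='ed' goto b→15
  15='edb' goto ·  [P2 ends]
  16='d' goto a→17 c→30 e→26
  17='da' goto b→18
  18='dab' goto a→19
  19='daba' goto e→20
  20='dabae' goto a→21
  21='dabaea' goto ·  [P3 ends]
  22='eb' goto a→23
  23='eba' goto a→24
  24='ebaa' goto e→25
  25='ebaae' goto ·  [P4 ends]
  26='de' goto e→27
  27='dee' goto d→28
  28='deed' goto e→29
  29='deede' goto ·  [P5 ends]
  30='dc' goto c→31
  31='dcc' goto a→32
  32='dcca' goto a→33
  33='dccaa' goto ·  [P6 ends]
  34='ae' goto a→35
  35='aea' goto ·  [P7 ends]

BFS fail/out derivation:
  fail(1) 'a': from fail(0)=0 chase 'a': 0 ⇒ 0;  out=∅∪out(0)=∅
  fail(7) 'c': from fail(0)=0 chase 'c': 0 ⇒ 0;  out=∅∪out(0)=∅
  fail(13) 'e': from fail(0)=0 chase 'e': 0 ⇒ 0;  out=∅∪out(0)=∅
  fail(16) 'd': from fail(0)=0 chase 'd': 0 ⇒ 0;  out=∅∪out(0)=∅
  fail(2) 'aa': from fail(1)=0 chase 'a': 0 ⇒ 1;  out=∅∪out(1)=∅
  fail(8) 'cc': from fail(7)=0 chase 'c': 0 ⇒ 7;  out=∅∪out(7)=∅
  fail(14) 'ed': from fail(13)=0 chase 'd': 0 ⇒ 16;  out=∅∪out(16)=∅
  fail(17) 'da': from fail(16)=0 chase 'a': 0 ⇒ 1;  out=∅∪out(1)=∅
  fail(22) 'eb': from fail(13)=0 chase 'b': 0 ⇒ 0;  out=∅∪out(0)=∅
  fail(26) 'de': from fail(16)=0 chase 'e': 0 ⇒ 13;  out=∅∪out(13)=∅
  fail(30) 'dc': from fail(16)=0 chase 'c': 0 ⇒ 7;  out=∅∪out(7)=∅
  fail(34) 'ae': from fail(1)=0 chase 'e': 0 ⇒ 13;  out=∅∪out(13)=∅
  fail(3) 'aab': from fail(2)=1 chase 'b': 1→0 ⇒ 0;  out=∅∪out(0)=∅
  fail(9) 'cca': from fail(8)=7 chase 'a': 7→0 ⇒ 1;  out=∅∪out(1)=∅
  fail(15) 'edb': from fail(14)=16 chase 'b': 16→0 ⇒ 0;  out={2}∪out(0)={2}
  fail(18) 'dab': from fail(17)=1 chase 'b': 1→0 ⇒ 0;  out=∅∪out(0)=∅
  fail(23) 'eba': from fail(22)=0 chase 'a': 0 ⇒ 1;  out=∅∪out(1)=∅
  fail(27) 'dee': from fail(26)=13 chase 'e': 13→0 ⇒ 13;  out=∅∪out(13)=∅
  fail(31) 'dcc': from fail(30)=7 chase 'c': 7 ⇒ 8;  out=∅∪out(8)=∅
  fail(35) 'aea': from fail(34)=13 chase 'a': 13→0 ⇒ 1;  out={7}∪out(1)={7}
  fail(4) 'aabe': from fail(3)=0 chase 'e': 0 ⇒ 13;  out=∅∪out(13)=∅
  fail(10) 'ccab': from fail(9)=1 chase 'b': 1→0 ⇒ 0;  out=∅∪out(0)=∅
  fail(19) 'daba': from fail(18)=0 chase 'a': 0 ⇒ 1;  out=∅∪out(1)=∅
  fail(24) 'ebaa': from fail(23)=1 chase 'a': 1 ⇒ 2;  out=∅∪out(2)=∅
  fail(28) 'deed': from fail(27)=13 chase 'd': 13 ⇒ 14;  out=∅∪out(14)=∅
  fail(32) 'dcca': from fail(31)=8 chase 'a': 8 ⇒ 9;  out=∅∪out(9)=∅
  fail(5) 'aabeb': from fail(4)=13 chase 'b': 13 ⇒ 22;  out=∅∪out(22)=∅
  fail(11) 'ccaba': from fail(10)=0 chase 'a': 0 ⇒ 1;  out=∅∪out(1)=∅
  fail(20) 'dabae': from fail(19)=1 chase 'e': 1 ⇒ 34;  out=∅∪out(34)=∅
  fail(25) 'ebaae': from fail(24)=2 chase 'e': 2→1 ⇒ 34;  out={4}∪out(34)={4}
  fail(29) 'deede': from fail(28)=14 chase 'e': 14→16 ⇒ 26;  out={5}∪out(26)={5}
  fail(33) 'dccaa': from fail(32)=9 chase 'a': 9→1 ⇒ 2;  out={6}∪out(2)={6}
  fail(6) 'aabeba': from fail(5)=22 chase 'a': 22 ⇒ 23;  out={0}∪out(23)={0}
  fail(12) 'ccabab': from fail(11)=1 chase 'b': 1→0 ⇒ 0;  out={1}∪out(0)={1}
  fail(21) 'dabaea': from fail(20)=34 chase 'a': 34 ⇒ 35;  out={3}∪out(35)={3,7}

Text stream:
pos 0 'a': at 1
pos 1 'a': at 2
pos 2 'a': at 2 (via fail)
pos 3 'b': at 3
pos 4 'e': at 4
pos 5 'b': at 5
pos 6 'a': at 6  ** P0@[1:6]
pos 7 'd': at 16 (via fail)
pos 8 'a': at 17
pos 9 'b': at 18
pos 10 'a': at 19
pos 11 'e': at 20
pos 12 'a': at 21  ** P3@[7:12],P7@[10:12]
pos 13 'd': at 16 (via fail)
pos 14 'c': at 30
pos 15 'c': at 31
pos 16 'a': at 32
pos 17 'a': at 33  ** P6@[13:17]
pos 18 'e': at 34 (via fail)
pos 19 'd': at 14 (via fail)
pos 20 'a': at 17 (via fail)
pos 21 'b': at 18
pos 22 'a': at 19
pos 23 'e': at 20
pos 24 'a': at 21  ** P3@[19:24],P7@[22:24]
pos 25 'b': at 0 (via fail)
pos 26 'e': at 13
pos 27 'c': at 7 (via fail)
pos 28 'e': at 13 (via fail)
pos 29 'a': at 1 (via fail)
pos 30 'e': at 34
pos 31 'b': at 22 (via fail)
pos 32 'a': at 23
pos 33 'a': at 24

Matches: [[6,0],[12,3],[12,7],[17,6],[24,3],[24,7]]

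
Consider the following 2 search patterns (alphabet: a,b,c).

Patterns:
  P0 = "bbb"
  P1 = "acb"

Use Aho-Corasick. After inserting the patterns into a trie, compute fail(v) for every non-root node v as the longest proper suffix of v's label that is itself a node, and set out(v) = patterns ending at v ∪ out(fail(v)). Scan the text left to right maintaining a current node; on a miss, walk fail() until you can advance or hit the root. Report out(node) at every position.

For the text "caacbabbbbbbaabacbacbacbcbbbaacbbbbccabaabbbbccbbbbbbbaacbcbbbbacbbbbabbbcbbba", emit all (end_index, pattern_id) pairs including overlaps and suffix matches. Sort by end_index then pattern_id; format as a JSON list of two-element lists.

Build:
Trie nodes:
  n0 'ε': a→4 b→1
  n1 'b': b→2
  n2 'bb': b→3
  n3 'bbb': ·  [P0 ends]
  n4 'a': c→5
  n5 'ac': b→6
  n6 'acb': ·  [P1 ends]

Failure links (BFS by depth):
  n1('b'): parent n0 fail=0; on 'b' 0 → fail=0;  out ∅∪∅=∅
  n4('a'): parent n0 fail=0; on 'a' 0 → fail=0;  out ∅∪∅=∅
  n2('bb'): parent n1 fail=0; on 'b' 0 → fail=1;  out ∅∪∅=∅
  n5('ac'): parent n4 fail=0; on 'c' 0 → fail=0;  out ∅∪∅=∅
  n3('bbb'): parent n2 fail=1; on 'b' 1 → fail=2;  out {0}∪∅={0}
  n6('acb'): parent n5 fail=0; on 'b' 0 → fail=1;  out {1}∪∅={1}

Text stream:
pos 0 'c': at 0
pos 1 'a': at 4
pos 2 'a': at 4 (fail-walked)
pos 3 'c': at 5
pos 4 'b': at 6  ** P1@[2:4]
pos 5 'a': at 4 (fail-walked)
pos 6 'b': at 1 (fail-walked)
pos 7 'b': at 2
pos 8 'b': at 3  ** P0@[6:8]
pos 9 'b': at 3 (fail-walked)  ** P0@[7:9]
pos 10 'b': at 3 (fail-walked)  ** P0@[8:10]
pos 11 'b': at 3 (fail-walked)  ** P0@[9:11]
pos 12 'a': at 4 (fail-walked)
pos 13 'a': at 4 (fail-walked)
pos 14 'b': at 1 (fail-walked)
pos 15 'a': at 4 (fail-walked)
pos 16 'c': at 5
pos 17 'b': at 6  ** P1@[15:17]
pos 18 'a': at 4 (fail-walked)
pos 19 'c': at 5
pos 20 'b': at 6  ** P1@[18:20]
pos 21 'a': at 4 (fail-walked)
pos 22 'c': at 5
pos 23 'b': at 6  ** P1@[21:23]
pos 24 'c': at 0 (fail-walked)
pos 25 'b': at 1
pos 26 'b': at 2
pos 27 'b': at 3  ** P0@[25:27]
pos 28 'a': at 4 (fail-walked)
pos 29 'a': at 4 (fail-walked)
pos 30 'c': at 5
pos 31 'b': at 6  ** P1@[29:31]
pos 32 'b': at 2 (fail-walked)
pos 33 'b': at 3  ** P0@[31:33]
pos 34 'b': at 3 (fail-walked)  ** P0@[32:34]
pos 35 'c': at 0 (fail-walked)
pos 36 'c': at 0
pos 37 'a': at 4
pos 38 'b': at 1 (fail-walked)
pos 39 'a': at 4 (fail-walked)
pos 40 'a': at 4 (fail-walked)
pos 41 'b': at 1 (fail-walked)
pos 42 'b': at 2
pos 43 'b': at 3  ** P0@[41:43]
pos 44 'b': at 3 (fail-walked)  ** P0@[42:44]
pos 45 'c': at 0 (fail-walked)
pos 46 'c': at 0
pos 47 'b': at 1
pos 48 'b': at 2
pos 49 'b': at 3  ** P0@[47:49]
pos 50 'b': at 3 (fail-walked)  ** P0@[48:50]
pos 51 'b': at 3 (fail-walked)  ** P0@[49:51]
pos 52 'b': at 3 (fail-walked)  ** P0@[50:52]
pos 53 'b': at 3 (fail-walked)  ** P0@[51:53]
pos 54 'a': at 4 (fail-walked)
pos 55 'a': at 4 (fail-walked)
pos 56 'c': at 5
pos 57 'b': at 6  ** P1@[55:57]
pos 58 'c': at 0 (fail-walked)
pos 59 'b': at 1
pos 60 'b': at 2
pos 61 'b': at 3  ** P0@[59:61]
pos 62 'b': at 3 (fail-walked)  ** P0@[60:62]
pos 63 'a': at 4 (fail-walked)
pos 64 'c': at 5
pos 65 'b': at 6  ** P1@[63:65]
pos 66 'b': at 2 (fail-walked)
pos 67 'b': at 3  ** P0@[65:67]
pos 68 'b': at 3 (fail-walked)  ** P0@[66:68]
pos 69 'a': at 4 (fail-walked)
pos 70 'b': at 1 (fail-walked)
pos 71 'b': at 2
pos 72 'b': at 3  ** P0@[70:72]
pos 73 'c': at 0 (fail-walked)
pos 74 'b': at 1
pos 75 'b': at 2
pos 76 'b': at 3  ** P0@[74:76]
pos 77 'a': at 4 (fail-walked)

All matches (sorted): [[4,1],[8,0],[9,0],[10,0],[11,0],[17,1],[20,1],[23,1],[27,0],[31,1],[33,0],[34,0],[43,0],[44,0],[49,0],[50,0],[51,0],[52,0],[53,0],[57,1],[61,0],[62,0],[65,1],[67,0],[68,0],[72,0],[76,0]]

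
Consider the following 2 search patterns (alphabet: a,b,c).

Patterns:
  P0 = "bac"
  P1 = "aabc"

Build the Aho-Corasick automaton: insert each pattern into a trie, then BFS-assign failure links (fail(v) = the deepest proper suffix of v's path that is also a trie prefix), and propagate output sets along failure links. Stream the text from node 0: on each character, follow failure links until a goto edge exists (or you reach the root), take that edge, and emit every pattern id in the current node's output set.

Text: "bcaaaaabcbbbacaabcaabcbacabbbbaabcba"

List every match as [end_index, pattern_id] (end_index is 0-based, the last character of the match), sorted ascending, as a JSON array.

Build:
Trie (insert patterns):
  n0 'ε': a→4 b→1
  n1 'b': a→2
  n2 'ba': c→3
  n3 'bac': ·  [P0 ends]
  n4 'a': a→5
  n5 'aa': b→6
  n6 'aab': c→7
  n7 'aabc': ·  [P1 ends]

BFS fail/out derivation:
  fail(1) 'b': from fail(0)=0 chase 'b': 0 ⇒ 0;  out=∅∪out(0)=∅
  fail(4) 'a': from fail(0)=0 chase 'a': 0 ⇒ 0;  out=∅∪out(0)=∅
  fail(2) 'ba': from fail(1)=0 chase 'a': 0 ⇒ 4;  out=∅∪out(4)=∅
  fail(5) 'aa': from fail(4)=0 chase 'a': 0 ⇒ 4;  out=∅∪out(4)=∅
  fail(3) 'bac': from fail(2)=4 chase 'c': 4→0 ⇒ 0;  out={0}∪out(0)={0}
  fail(6) 'aab': from fail(5)=4 chase 'b': 4→0 ⇒ 1;  out=∅∪out(1)=∅
  fail(7) 'aabc': from fail(6)=1 chase 'c': 1→0 ⇒ 0;  out={1}∪out(0)={1}

Text stream:
i=0 'b': node 0→1
i=1 'c': node 1→0 (via fail)
i=2 'a': node 0→4
i=3 'a': node 4→5
i=4 'a': node 5→5 (via fail)
i=5 'a': node 5→5 (via fail)
i=6 'a': node 5→5 (via fail)
i=7 'b': node 5→6
i=8 'c': node 6→7  → match P1@[5:8]
i=9 'b': node 7→1 (via fail)
i=10 'b': node 1→1 (via fail)
i=11 'b': node 1→1 (via fail)
i=12 'a': node 1→2
i=13 'c': node 2→3  → match P0@[11:13]
i=14 'a': node 3→4 (via fail)
i=15 'a': node 4→5
i=16 'b': node 5→6
i=17 'c': node 6→7  → match P1@[14:17]
i=18 'a': node 7→4 (via fail)
i=19 'a': node 4→5
i=20 'b': node 5→6
i=21 'c': node 6→7  → match P1@[18:21]
i=22 'b': node 7→1 (via fail)
i=23 'a': node 1→2
i=24 'c': node 2→3  → match P0@[22:24]
i=25 'a': node 3→4 (via fail)
i=26 'b': node 4→1 (via fail)
i=27 'b': node 1→1 (via fail)
i=28 'b': node 1→1 (via fail)
i=29 'b': node 1→1 (via fail)
i=30 'a': node 1→2
i=31 'a': node 2→5 (via fail)
i=32 'b': node 5→6
i=33 'c': node 6→7  → match P1@[30:33]
i=34 'b': node 7→1 (via fail)
i=35 'a': node 1→2

Matches: [[8,1],[13,0],[17,1],[21,1],[24,0],[33,1]]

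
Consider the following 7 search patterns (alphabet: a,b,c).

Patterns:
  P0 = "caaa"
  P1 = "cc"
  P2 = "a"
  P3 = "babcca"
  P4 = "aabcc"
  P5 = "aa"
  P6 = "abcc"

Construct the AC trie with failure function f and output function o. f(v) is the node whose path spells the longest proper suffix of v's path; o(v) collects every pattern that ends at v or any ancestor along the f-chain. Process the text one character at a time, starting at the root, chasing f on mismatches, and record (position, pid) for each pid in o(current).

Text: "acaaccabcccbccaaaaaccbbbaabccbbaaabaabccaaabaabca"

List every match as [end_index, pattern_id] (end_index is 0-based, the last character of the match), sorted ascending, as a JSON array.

Build:
Trie (insert patterns):
  0='ε' goto a→6 b→7 c→1
  1='c' goto a→2 c→5
  2='ca' goto a→3
  3='caa' goto a→4
  4='caaa' goto ·  ←P0
  5='cc' goto ·  ←P1
  6='a' goto a→13 b→17  ←P2
  7='b' goto a→8
  8='ba' goto b→9
  9='bab' goto c→10
  10='babc' goto c→11
  11='babcc' goto a→12
  12='babcca' goto ·  ←P3
  13='aa' goto b→14  ←P5
  14='aab' goto c→15
  15='aabc' goto c→16
  16='aabcc' goto ·  ←P4
  17='ab' goto c→18
  18='abc' goto c→19
  19='abcc' goto ·  ←P6

BFS fail/out derivation:
  fail(1) 'c': from fail(0)=0 chase 'c': 0 ⇒ 0;  out=∅∪out(0)=∅
  fail(6) 'a': from fail(0)=0 chase 'a': 0 ⇒ 0;  out={2}∪out(0)={2}
  fail(7) 'b': from fail(0)=0 chase 'b': 0 ⇒ 0;  out=∅∪out(0)=∅
  fail(2) 'ca': from fail(1)=0 chase 'a': 0 ⇒ 6;  out=∅∪out(6)={2}
  fail(5) 'cc': from fail(1)=0 chase 'c': 0 ⇒ 1;  out={1}∪out(1)={1}
  fail(8) 'ba': from fail(7)=0 chase 'a': 0 ⇒ 6;  out=∅∪out(6)={2}
  fail(13) 'aa': from fail(6)=0 chase 'a': 0 ⇒ 6;  out={5}∪out(6)={2,5}
  fail(17) 'ab': from fail(6)=0 chase 'b': 0 ⇒ 7;  out=∅∪out(7)=∅
  fail(3) 'caa': from fail(2)=6 chase 'a': 6 ⇒ 13;  out=∅∪out(13)={2,5}
  fail(9) 'bab': from fail(8)=6 chase 'b': 6 ⇒ 17;  out=∅∪out(17)=∅
  fail(14) 'aab': from fail(13)=6 chase 'b': 6 ⇒ 17;  out=∅∪out(17)=∅
  fail(18) 'abc': from fail(17)=7 chase 'c': 7→0 ⇒ 1;  out=∅∪out(1)=∅
  fail(4) 'caaa': from fail(3)=13 chase 'a': 13→6 ⇒ 13;  out={0}∪out(13)={0,2,5}
  fail(10) 'babc': from fail(9)=17 chase 'c': 17 ⇒ 18;  out=∅∪out(18)=∅
  fail(15) 'aabc': from fail(14)=17 chase 'c': 17 ⇒ 18;  out=∅∪out(18)=∅
  fail(19) 'abcc': from fail(18)=1 chase 'c': 1 ⇒ 5;  out={6}∪out(5)={1,6}
  fail(11) 'babcc': from fail(10)=18 chase 'c': 18 ⇒ 19;  out=∅∪out(19)={1,6}
  fail(16) 'aabcc': from fail(15)=18 chase 'c': 18 ⇒ 19;  out={4}∪out(19)={1,4,6}
  fail(12) 'babcca': from fail(11)=19 chase 'a': 19→5→1 ⇒ 2;  out={3}∪out(2)={2,3}

Text stream:
pos 0 'a': at 6  emit P2@[0:0]
pos 1 'c': at 1 (fail-walked)
pos 2 'a': at 2  emit P2@[2:2]
pos 3 'a': at 3  emit P2@[3:3],P5@[2:3]
pos 4 'c': at 1 (fail-walked)
pos 5 'c': at 5  emit P1@[4:5]
pos 6 'a': at 2 (fail-walked)  emit P2@[6:6]
pos 7 'b': at 17 (fail-walked)
pos 8 'c': at 18
pos 9 'c': at 19  emit P1@[8:9],P6@[6:9]
pos 10 'c': at 5 (fail-walked)  emit P1@[9:10]
pos 11 'b': at 7 (fail-walked)
pos 12 'c': at 1 (fail-walked)
pos 13 'c': at 5  emit P1@[12:13]
pos 14 'a': at 2 (fail-walked)  emit P2@[14:14]
pos 15 'a': at 3  emit P2@[15:15],P5@[14:15]
pos 16 'a': at 4  emit P0@[13:16],P2@[16:16],P5@[15:16]
pos 17 'a': at 13 (fail-walked)  emit P2@[17:17],P5@[16:17]
pos 18 'a': at 13 (fail-walked)  emit P2@[18:18],P5@[17:18]
pos 19 'c': at 1 (fail-walked)
pos 20 'c': at 5  emit P1@[19:20]
pos 21 'b': at 7 (fail-walked)
pos 22 'b': at 7 (fail-walked)
pos 23 'b': at 7 (fail-walked)
pos 24 'a': at 8  emit P2@[24:24]
pos 25 'a': at 13 (fail-walked)  emit P2@[25:25],P5@[24:25]
pos 26 'b': at 14
pos 27 'c': at 15
pos 28 'c': at 16  emit P1@[27:28],P4@[24:28],P6@[25:28]
pos 29 'b': at 7 (fail-walked)
pos 30 'b': at 7 (fail-walked)
pos 31 'a': at 8  emit P2@[31:31]
pos 32 'a': at 13 (fail-walked)  emit P2@[32:32],P5@[31:32]
pos 33 'a': at 13 (fail-walked)  emit P2@[33:33],P5@[32:33]
pos 34 'b': at 14
pos 35 'a': at 8 (fail-walked)  emit P2@[35:35]
pos 36 'a': at 13 (fail-walked)  emit P2@[36:36],P5@[35:36]
pos 37 'b': at 14
pos 38 'c': at 15
pos 39 'c': at 16  emit P1@[38:39],P4@[35:39],P6@[36:39]
pos 40 'a': at 2 (fail-walked)  emit P2@[40:40]
pos 41 'a': at 3  emit P2@[41:41],P5@[40:41]
pos 42 'a': at 4  emit P0@[39:42],P2@[42:42],P5@[41:42]
pos 43 'b': at 14 (fail-walked)
pos 44 'a': at 8 (fail-walked)  emit P2@[44:44]
pos 45 'a': at 13 (fail-walked)  emit P2@[45:45],P5@[44:45]
pos 46 'b': at 14
pos 47 'c': at 15
pos 48 'a': at 2 (fail-walked)  emit P2@[48:48]

Result: [[0,2],[2,2],[3,2],[3,5],[5,1],[6,2],[9,1],[9,6],[10,1],[13,1],[14,2],[15,2],[15,5],[16,0],[16,2],[16,5],[17,2],[17,5],[18,2],[18,5],[20,1],[24,2],[25,2],[25,5],[28,1],[28,4],[28,6],[31,2],[32,2],[32,5],[33,2],[33,5],[35,2],[36,2],[36,5],[39,1],[39,4],[39,6],[40,2],[41,2],[41,5],[42,0],[42,2],[42,5],[44,2],[45,2],[45,5],[48,2]]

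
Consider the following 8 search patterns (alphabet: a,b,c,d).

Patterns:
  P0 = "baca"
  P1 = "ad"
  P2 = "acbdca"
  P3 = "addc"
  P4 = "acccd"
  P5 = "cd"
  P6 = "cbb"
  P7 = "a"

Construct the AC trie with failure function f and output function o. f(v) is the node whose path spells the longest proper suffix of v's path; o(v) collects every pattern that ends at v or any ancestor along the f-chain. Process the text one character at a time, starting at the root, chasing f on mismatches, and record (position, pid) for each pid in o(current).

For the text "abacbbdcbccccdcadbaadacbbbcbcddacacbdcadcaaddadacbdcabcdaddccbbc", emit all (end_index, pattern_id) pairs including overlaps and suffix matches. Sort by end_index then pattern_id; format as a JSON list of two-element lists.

Build automaton:
Trie nodes:
  n0 'ε': a→5 b→1 c→17
  n1 'b': a→2
  n2 'ba': c→3
  n3 'bac': a→4
  n4 'baca': ·  ←P0
  n5 'a': c→7 d→6  ←P7
  n6 'ad': d→12  ←P1
  n7 'ac': b→8 c→14
  n8 'acb': d→9
  n9 'acbd': c→10
  n10 'acbdc': a→11
  n11 'acbdca': ·  ←P2
  n12 'add': c→13
  n13 'addc': ·  ←P3
  n14 'acc': c→15
  n15 'accc': d→16
  n16 'acccd': ·  ←P4
  n17 'c': b→19 d→18
  n18 'cd': ·  ←P5
  n19 'cb': b→20
  n20 'cbb': ·  ←P6

BFS fail/out derivation:
  n1('b'): parent n0 fail=0; on 'b' 0 → fail=0;  out ∅∪∅=∅
  n5('a'): parent n0 fail=0; on 'a' 0 → fail=0;  out {7}∪∅={7}
  n17('c'): parent n0 fail=0; on 'c' 0 → fail=0;  out ∅∪∅=∅
  n2('ba'): parent n1 fail=0; on 'a' 0 → fail=5;  out ∅∪{7}={7}
  n6('ad'): parent n5 fail=0; on 'd' 0 → fail=0;  out {1}∪∅={1}
  n7('ac'): parent n5 fail=0; on 'c' 0 → fail=17;  out ∅∪∅=∅
  n18('cd'): parent n17 fail=0; on 'd' 0 → fail=0;  out {5}∪∅={5}
  n19('cb'): parent n17 fail=0; on 'b' 0 → fail=1;  out ∅∪∅=∅
  n3('bac'): parent n2 fail=5; on 'c' 5 → fail=7;  out ∅∪∅=∅
  n8('acb'): parent n7 fail=17; on 'b' 17 → fail=19;  out ∅∪∅=∅
  n12('add'): parent n6 fail=0; on 'd' 0 → fail=0;  out ∅∪∅=∅
  n14('acc'): parent n7 fail=17; on 'c' 17→0 → fail=17;  out ∅∪∅=∅
  n20('cbb'): parent n19 fail=1; on 'b' 1→0 → fail=1;  out {6}∪∅={6}
  n4('baca'): parent n3 fail=7; on 'a' 7→17→0 → fail=5;  out {0}∪{7}={0,7}
  n9('acbd'): parent n8 fail=19; on 'd' 19→1→0 → fail=0;  out ∅∪∅=∅
  n13('addc'): parent n12 fail=0; on 'c' 0 → fail=17;  out {3}∪∅={3}
  n15('accc'): parent n14 fail=17; on 'c' 17→0 → fail=17;  out ∅∪∅=∅
  n10('acbdc'): parent n9 fail=0; on 'c' 0 → fail=17;  out ∅∪∅=∅
  n16('acccd'): parent n15 fail=17; on 'd' 17 → fail=18;  out {4}∪{5}={4,5}
  n11('acbdca'): parent n10 fail=17; on 'a' 17→0 → fail=5;  out {2}∪{7}={2,7}

Run:
[0] read 'a'  n0⇒n5  → match P7@[0:0]
[1] read 'b'  n5⇒n1 ·f
[2] read 'a'  n1⇒n2  → match P7@[2:2]
[3] read 'c'  n2⇒n3
[4] read 'b'  n3⇒n8 ·f
[5] read 'b'  n8⇒n20 ·f  → match P6@[3:5]
[6] read 'd'  n20⇒n0 ·f
[7] read 'c'  n0⇒n17
[8] read 'b'  n17⇒n19
[9] read 'c'  n19⇒n17 ·f
[10] read 'c'  n17⇒n17 ·f
[11] read 'c'  n17⇒n17 ·f
[12] read 'c'  n17⇒n17 ·f
[13] read 'd'  n17⇒n18  → match P5@[12:13]
[14] read 'c'  n18⇒n17 ·f
[15] read 'a'  n17⇒n5 ·f  → match P7@[15:15]
[16] read 'd'  n5⇒n6  → match P1@[15:16]
[17] read 'b'  n6⇒n1 ·f
[18] read 'a'  n1⇒n2  → match P7@[18:18]
[19] read 'a'  n2⇒n5 ·f  → match P7@[19:19]
[20] read 'd'  n5⇒n6  → match P1@[19:20]
[21] read 'a'  n6⇒n5 ·f  → match P7@[21:21]
[22] read 'c'  n5⇒n7
[23] read 'b'  n7⇒n8
[24] read 'b'  n8⇒n20 ·f  → match P6@[22:24]
[25] read 'b'  n20⇒n1 ·f
[26] read 'c'  n1⇒n17 ·f
[27] read 'b'  n17⇒n19
[28] read 'c'  n19⇒n17 ·f
[29] read 'd'  n17⇒n18  → match P5@[28:29]
[30] read 'd'  n18⇒n0 ·f
[31] read 'a'  n0⇒n5  → match P7@[31:31]
[32] read 'c'  n5⇒n7
[33] read 'a'  n7⇒n5 ·f  → match P7@[33:33]
[34] read 'c'  n5⇒n7
[35] read 'b'  n7⇒n8
[36] read 'd'  n8⇒n9
[37] read 'c'  n9⇒n10
[38] read 'a'  n10⇒n11  → match P2@[33:38],P7@[38:38]
[39] read 'd'  n11⇒n6 ·f  → match P1@[38:39]
[40] read 'c'  n6⇒n17 ·f
[41] read 'a'  n17⇒n5 ·f  → match P7@[41:41]
[42] read 'a'  n5⇒n5 ·f  → match P7@[42:42]
[43] read 'd'  n5⇒n6  → match P1@[42:43]
[44] read 'd'  n6⇒n12
[45] read 'a'  n12⇒n5 ·f  → match P7@[45:45]
[46] read 'd'  n5⇒n6  → match P1@[45:46]
[47] read 'a'  n6⇒n5 ·f  → match P7@[47:47]
[48] read 'c'  n5⇒n7
[49] read 'b'  n7⇒n8
[50] read 'd'  n8⇒n9
[51] read 'c'  n9⇒n10
[52] read 'a'  n10⇒n11  → match P2@[47:52],P7@[52:52]
[53] read 'b'  n11⇒n1 ·f
[54] read 'c'  n1⇒n17 ·f
[55] read 'd'  n17⇒n18  → match P5@[54:55]
[56] read 'a'  n18⇒n5 ·f  → match P7@[56:56]
[57] read 'd'  n5⇒n6  → match P1@[56:57]
[58] read 'd'  n6⇒n12
[59] read 'c'  n12⇒n13  → match P3@[56:59]
[60] read 'c'  n13⇒n17 ·f
[61] read 'b'  n17⇒n19
[62] read 'b'  n19⇒n20  → match P6@[60:62]
[63] read 'c'  n20⇒n17 ·f

Result: [[0,7],[2,7],[5,6],[13,5],[15,7],[16,1],[18,7],[19,7],[20,1],[21,7],[24,6],[29,5],[31,7],[33,7],[38,2],[38,7],[39,1],[41,7],[42,7],[43,1],[45,7],[46,1],[47,7],[52,2],[52,7],[55,5],[56,7],[57,1],[59,3],[62,6]]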